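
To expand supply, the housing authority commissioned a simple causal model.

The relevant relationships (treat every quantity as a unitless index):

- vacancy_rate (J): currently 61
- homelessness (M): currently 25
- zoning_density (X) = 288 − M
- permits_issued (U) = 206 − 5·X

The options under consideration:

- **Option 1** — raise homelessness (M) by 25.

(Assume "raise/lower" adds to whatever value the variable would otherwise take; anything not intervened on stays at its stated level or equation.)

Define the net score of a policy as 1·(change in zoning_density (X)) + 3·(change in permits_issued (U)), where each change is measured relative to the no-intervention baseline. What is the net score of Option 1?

Baseline:
  M = 25
  X = 288 − 25 = 263
  U = 206 − 5·263 = -1109
Option 1 (M + 25):
  M = 25 + 25 = 50
  X = 288 − 50 = 238
  U = 206 − 5·238 = -984
ΔX = 238 − 263 = -25; ΔU = -984 − (-1109) = 125
Score = 1·(-25) + 3·125 = 350

350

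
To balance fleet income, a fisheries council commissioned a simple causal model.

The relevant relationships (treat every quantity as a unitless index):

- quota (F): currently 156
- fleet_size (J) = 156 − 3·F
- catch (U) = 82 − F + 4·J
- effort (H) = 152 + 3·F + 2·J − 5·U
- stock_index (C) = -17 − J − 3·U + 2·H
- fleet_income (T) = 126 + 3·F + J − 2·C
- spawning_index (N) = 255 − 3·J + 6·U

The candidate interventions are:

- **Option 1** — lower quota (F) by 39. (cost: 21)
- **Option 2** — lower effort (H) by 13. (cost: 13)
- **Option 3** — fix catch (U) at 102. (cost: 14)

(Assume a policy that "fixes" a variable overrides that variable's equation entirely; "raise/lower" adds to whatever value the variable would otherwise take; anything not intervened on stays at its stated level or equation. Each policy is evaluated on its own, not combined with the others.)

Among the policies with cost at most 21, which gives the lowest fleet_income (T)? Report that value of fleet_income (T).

-34612

Option 1 (F − 39):
  F = 156 − 39 = 117
  J = 156 − 3·117 = -195
  U = 82 − 117 + 4·(-195) = -815
  H = 152 + 3·117 + 2·(-195) − 5·(-815) = 4188
  C = -17 − (-195) − 3·(-815) + 2·4188 = 10999
  T = 126 + 3·117 + (-195) − 2·10999 = -21716
Option 2 (H − 13):
  F = 156
  J = 156 − 3·156 = -312
  U = 82 − 156 + 4·(-312) = -1322
  H = 152 + 3·156 + 2·(-312) − 5·(-1322) (−13 from intervention) = 6593
  C = -17 − (-312) − 3·(-1322) + 2·6593 = 17447
  T = 126 + 3·156 + (-312) − 2·17447 = -34612
Option 3 (U := 102):
  F = 156
  J = 156 − 3·156 = -312
  U = 102
  H = 152 + 3·156 + 2·(-312) − 5·102 = -514
  C = -17 − (-312) − 3·102 + 2·(-514) = -1039
  T = 126 + 3·156 + (-312) − 2·(-1039) = 2360
Comparing — Option 1: T=-21716, Option 2: T=-34612, Option 3: T=2360. Lowest is -34612 (Option 2).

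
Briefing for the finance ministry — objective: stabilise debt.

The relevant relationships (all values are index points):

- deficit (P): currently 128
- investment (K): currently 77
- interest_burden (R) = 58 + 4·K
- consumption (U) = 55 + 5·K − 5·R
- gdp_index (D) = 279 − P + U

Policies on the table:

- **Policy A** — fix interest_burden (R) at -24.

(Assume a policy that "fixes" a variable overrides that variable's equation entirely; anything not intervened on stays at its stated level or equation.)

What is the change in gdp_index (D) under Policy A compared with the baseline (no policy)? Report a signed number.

1950

Baseline:
  P = 128
  K = 77
  R = 58 + 4·77 = 366
  U = 55 + 5·77 − 5·366 = -1390
  D = 279 − 128 + (-1390) = -1239
Policy A (R := -24):
  P = 128
  K = 77
  R = -24
  U = 55 + 5·77 − 5·(-24) = 560
  D = 279 − 128 + 560 = 711
Change in D: 711 − (-1239) = 1950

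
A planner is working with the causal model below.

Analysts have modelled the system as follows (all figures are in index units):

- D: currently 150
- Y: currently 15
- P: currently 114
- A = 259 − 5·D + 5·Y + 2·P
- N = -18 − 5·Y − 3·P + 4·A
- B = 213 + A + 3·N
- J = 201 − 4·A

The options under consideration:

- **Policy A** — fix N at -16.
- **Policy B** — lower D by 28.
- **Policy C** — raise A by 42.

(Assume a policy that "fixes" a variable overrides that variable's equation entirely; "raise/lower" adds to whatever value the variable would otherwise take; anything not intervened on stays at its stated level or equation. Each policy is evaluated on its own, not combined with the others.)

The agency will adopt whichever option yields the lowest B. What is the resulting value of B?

-2990

Policy A (N := -16):
  D = 150
  Y = 15
  P = 114
  A = 259 − 5·150 + 5·15 + 2·114 = -188
  N = -16
  B = 213 + (-188) + 3·(-16) = -23
Policy B (D − 28):
  D = 150 − 28 = 122
  Y = 15
  P = 114
  A = 259 − 5·122 + 5·15 + 2·114 = -48
  N = -18 − 5·15 − 3·114 + 4·(-48) = -627
  B = 213 + (-48) + 3·(-627) = -1716
Policy C (A + 42):
  D = 150
  Y = 15
  P = 114
  A = 259 − 5·150 + 5·15 + 2·114 (+42 from intervention) = -146
  N = -18 − 5·15 − 3·114 + 4·(-146) = -1019
  B = 213 + (-146) + 3·(-1019) = -2990
Comparing — Policy A: B=-23, Policy B: B=-1716, Policy C: B=-2990. Lowest is -2990 (Policy C).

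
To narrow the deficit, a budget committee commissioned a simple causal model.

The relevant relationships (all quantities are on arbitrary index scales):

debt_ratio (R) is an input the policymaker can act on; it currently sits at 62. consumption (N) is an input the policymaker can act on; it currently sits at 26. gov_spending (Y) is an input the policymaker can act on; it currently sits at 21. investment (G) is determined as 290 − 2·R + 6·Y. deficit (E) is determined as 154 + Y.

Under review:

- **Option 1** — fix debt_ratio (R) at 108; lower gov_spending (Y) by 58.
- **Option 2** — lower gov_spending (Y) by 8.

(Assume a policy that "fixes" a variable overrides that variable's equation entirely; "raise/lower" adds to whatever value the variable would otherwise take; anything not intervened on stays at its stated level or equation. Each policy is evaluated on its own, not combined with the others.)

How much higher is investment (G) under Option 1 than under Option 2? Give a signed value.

-392

Option 1 (R := 108, Y − 58):
  R = 108
  Y = 21 − 58 = -37
  G = 290 − 2·108 + 6·(-37) = -148
Option 2 (Y − 8):
  R = 62
  Y = 21 − 8 = 13
  G = 290 − 2·62 + 6·13 = 244
G: -148 − 244 = -392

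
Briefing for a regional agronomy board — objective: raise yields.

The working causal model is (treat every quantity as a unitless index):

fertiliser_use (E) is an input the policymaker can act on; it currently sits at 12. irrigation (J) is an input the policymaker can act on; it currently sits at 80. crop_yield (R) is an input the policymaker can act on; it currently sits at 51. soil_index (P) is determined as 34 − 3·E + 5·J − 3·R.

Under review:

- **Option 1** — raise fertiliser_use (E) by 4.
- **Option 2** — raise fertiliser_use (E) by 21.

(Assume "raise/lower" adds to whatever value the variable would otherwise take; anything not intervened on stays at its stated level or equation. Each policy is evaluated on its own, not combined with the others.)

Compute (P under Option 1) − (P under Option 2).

51

Option 1 (E + 4):
  E = 12 + 4 = 16
  J = 80
  R = 51
  P = 34 − 3·16 + 5·80 − 3·51 = 233
Option 2 (E + 21):
  E = 12 + 21 = 33
  J = 80
  R = 51
  P = 34 − 3·33 + 5·80 − 3·51 = 182
P: 233 − 182 = 51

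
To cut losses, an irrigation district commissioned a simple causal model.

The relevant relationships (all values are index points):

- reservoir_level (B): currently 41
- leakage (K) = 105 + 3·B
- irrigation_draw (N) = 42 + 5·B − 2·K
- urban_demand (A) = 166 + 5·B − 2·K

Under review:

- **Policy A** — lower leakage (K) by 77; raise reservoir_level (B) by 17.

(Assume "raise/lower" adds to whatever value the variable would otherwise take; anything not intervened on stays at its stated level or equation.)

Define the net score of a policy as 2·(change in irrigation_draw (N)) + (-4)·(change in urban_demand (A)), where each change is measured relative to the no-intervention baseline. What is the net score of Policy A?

-274

Baseline:
  B = 41
  K = 105 + 3·41 = 228
  N = 42 + 5·41 − 2·228 = -209
  A = 166 + 5·41 − 2·228 = -85
Policy A (K − 77, B + 17):
  B = 41 + 17 = 58
  K = 105 + 3·58 (−77 from intervention) = 202
  N = 42 + 5·58 − 2·202 = -72
  A = 166 + 5·58 − 2·202 = 52
ΔN = -72 − (-209) = 137; ΔA = 52 − (-85) = 137
Score = 2·137 + (-4)·137 = -274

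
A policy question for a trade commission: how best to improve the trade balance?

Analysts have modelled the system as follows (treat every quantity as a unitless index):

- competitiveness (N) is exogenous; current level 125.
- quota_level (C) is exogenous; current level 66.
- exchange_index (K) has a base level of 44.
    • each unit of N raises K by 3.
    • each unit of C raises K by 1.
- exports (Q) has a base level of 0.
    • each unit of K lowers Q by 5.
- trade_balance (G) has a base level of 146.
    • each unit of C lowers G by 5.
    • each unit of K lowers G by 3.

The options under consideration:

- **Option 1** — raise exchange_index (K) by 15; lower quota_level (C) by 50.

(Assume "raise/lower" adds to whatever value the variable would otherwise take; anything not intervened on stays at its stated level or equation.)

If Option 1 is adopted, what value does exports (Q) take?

-2250

Option 1 (K + 15, C − 50):
  N = 125
  C = 66 − 50 = 16
  K = 44 + 3·125 + 16 (+15 from intervention) = 450
  Q = 0 − 5·450 = -2250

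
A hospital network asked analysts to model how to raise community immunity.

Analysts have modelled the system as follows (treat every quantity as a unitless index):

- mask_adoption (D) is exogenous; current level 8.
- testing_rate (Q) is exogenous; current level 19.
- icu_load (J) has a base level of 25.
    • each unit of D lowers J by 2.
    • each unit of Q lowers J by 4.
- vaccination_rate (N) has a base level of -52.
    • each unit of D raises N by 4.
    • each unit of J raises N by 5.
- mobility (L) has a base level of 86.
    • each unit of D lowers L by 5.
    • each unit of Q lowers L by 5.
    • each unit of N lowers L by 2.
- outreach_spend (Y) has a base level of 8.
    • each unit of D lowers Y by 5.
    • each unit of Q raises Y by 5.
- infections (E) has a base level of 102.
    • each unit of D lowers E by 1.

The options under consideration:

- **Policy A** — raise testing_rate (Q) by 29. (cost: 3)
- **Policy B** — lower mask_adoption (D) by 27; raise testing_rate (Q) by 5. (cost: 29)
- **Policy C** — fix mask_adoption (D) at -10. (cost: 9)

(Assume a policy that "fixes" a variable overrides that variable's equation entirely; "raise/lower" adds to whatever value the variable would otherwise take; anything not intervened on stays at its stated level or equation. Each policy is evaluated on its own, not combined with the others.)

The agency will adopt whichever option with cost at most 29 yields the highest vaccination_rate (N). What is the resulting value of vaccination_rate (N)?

-247

Policy A (Q + 29):
  D = 8
  Q = 19 + 29 = 48
  J = 25 − 2·8 − 4·48 = -183
  N = -52 + 4·8 + 5·(-183) = -935
Policy B (D − 27, Q + 5):
  D = 8 − 27 = -19
  Q = 19 + 5 = 24
  J = 25 − 2·(-19) − 4·24 = -33
  N = -52 + 4·(-19) + 5·(-33) = -293
Policy C (D := -10):
  D = -10
  Q = 19
  J = 25 − 2·(-10) − 4·19 = -31
  N = -52 + 4·(-10) + 5·(-31) = -247
Comparing — Policy A: N=-935, Policy B: N=-293, Policy C: N=-247. Highest is -247 (Policy C).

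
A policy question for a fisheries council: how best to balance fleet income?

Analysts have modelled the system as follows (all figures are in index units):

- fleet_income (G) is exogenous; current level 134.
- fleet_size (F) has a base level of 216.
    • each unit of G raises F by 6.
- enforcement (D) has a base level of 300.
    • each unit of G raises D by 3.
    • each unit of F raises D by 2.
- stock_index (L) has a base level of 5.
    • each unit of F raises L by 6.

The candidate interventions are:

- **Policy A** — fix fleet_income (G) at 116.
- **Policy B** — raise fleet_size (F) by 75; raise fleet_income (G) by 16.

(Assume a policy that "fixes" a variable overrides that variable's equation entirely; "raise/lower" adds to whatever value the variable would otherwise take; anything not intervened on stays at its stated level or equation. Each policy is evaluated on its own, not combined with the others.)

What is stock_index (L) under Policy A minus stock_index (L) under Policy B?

-1674

Policy A (G := 116):
  G = 116
  F = 216 + 6·116 = 912
  L = 5 + 6·912 = 5477
Policy B (F + 75, G + 16):
  G = 134 + 16 = 150
  F = 216 + 6·150 (+75 from intervention) = 1191
  L = 5 + 6·1191 = 7151
L: 5477 − 7151 = -1674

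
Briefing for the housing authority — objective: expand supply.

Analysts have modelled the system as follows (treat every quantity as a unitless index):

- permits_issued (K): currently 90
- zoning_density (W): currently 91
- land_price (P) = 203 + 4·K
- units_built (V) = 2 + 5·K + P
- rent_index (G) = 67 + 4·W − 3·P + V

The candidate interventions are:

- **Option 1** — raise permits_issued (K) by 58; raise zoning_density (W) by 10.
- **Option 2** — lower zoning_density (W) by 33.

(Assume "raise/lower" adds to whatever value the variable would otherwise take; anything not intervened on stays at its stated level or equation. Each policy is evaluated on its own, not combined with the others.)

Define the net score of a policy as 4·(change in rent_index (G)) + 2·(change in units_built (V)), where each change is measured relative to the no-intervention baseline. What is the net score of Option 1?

508

Baseline:
  K = 90
  W = 91
  P = 203 + 4·90 = 563
  V = 2 + 5·90 + 563 = 1015
  G = 67 + 4·91 − 3·563 + 1015 = -243
Option 1 (K + 58, W + 10):
  K = 90 + 58 = 148
  W = 91 + 10 = 101
  P = 203 + 4·148 = 795
  V = 2 + 5·148 + 795 = 1537
  G = 67 + 4·101 − 3·795 + 1537 = -377
ΔG = -377 − (-243) = -134; ΔV = 1537 − 1015 = 522
Score = 4·(-134) + 2·522 = 508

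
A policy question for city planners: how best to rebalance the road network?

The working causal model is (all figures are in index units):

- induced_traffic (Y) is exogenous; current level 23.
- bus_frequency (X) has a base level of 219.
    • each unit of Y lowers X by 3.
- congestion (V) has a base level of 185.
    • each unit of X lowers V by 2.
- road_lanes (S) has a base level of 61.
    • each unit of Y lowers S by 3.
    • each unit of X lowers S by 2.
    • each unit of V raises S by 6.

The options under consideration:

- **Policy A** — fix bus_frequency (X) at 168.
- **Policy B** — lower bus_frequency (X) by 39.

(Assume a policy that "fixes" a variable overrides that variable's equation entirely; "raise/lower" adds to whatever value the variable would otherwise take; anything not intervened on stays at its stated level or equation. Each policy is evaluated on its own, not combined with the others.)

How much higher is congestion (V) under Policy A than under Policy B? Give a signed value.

Policy A (X := 168):
  Y = 23
  X = 168
  V = 185 − 2·168 = -151
Policy B (X − 39):
  Y = 23
  X = 219 − 3·23 (−39 from intervention) = 111
  V = 185 − 2·111 = -37
V: -151 − (-37) = -114

-114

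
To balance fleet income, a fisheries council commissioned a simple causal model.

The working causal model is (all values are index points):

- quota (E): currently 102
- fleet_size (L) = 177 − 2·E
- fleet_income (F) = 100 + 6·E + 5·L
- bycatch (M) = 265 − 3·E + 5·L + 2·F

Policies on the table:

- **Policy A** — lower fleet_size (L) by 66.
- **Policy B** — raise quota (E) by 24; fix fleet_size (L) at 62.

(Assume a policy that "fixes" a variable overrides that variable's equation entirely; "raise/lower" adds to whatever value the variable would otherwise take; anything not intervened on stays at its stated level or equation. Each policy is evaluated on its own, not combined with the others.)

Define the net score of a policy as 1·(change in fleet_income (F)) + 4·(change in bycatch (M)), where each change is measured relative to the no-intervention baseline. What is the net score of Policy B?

6793

Baseline:
  E = 102
  L = 177 − 2·102 = -27
  F = 100 + 6·102 + 5·(-27) = 577
  M = 265 − 3·102 + 5·(-27) + 2·577 = 978
Policy B (E + 24, L := 62):
  E = 102 + 24 = 126
  L = 62
  F = 100 + 6·126 + 5·62 = 1166
  M = 265 − 3·126 + 5·62 + 2·1166 = 2529
ΔF = 1166 − 577 = 589; ΔM = 2529 − 978 = 1551
Score = 1·589 + 4·1551 = 6793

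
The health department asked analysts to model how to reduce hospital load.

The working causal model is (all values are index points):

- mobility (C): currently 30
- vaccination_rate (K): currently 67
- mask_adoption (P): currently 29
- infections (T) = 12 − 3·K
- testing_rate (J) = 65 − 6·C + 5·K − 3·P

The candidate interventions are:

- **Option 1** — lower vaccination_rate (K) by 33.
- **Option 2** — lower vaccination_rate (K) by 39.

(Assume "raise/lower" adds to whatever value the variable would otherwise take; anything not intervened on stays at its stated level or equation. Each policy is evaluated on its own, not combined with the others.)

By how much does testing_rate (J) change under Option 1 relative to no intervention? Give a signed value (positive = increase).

-165

Baseline:
  C = 30
  K = 67
  P = 29
  J = 65 − 6·30 + 5·67 − 3·29 = 133
Option 1 (K − 33):
  C = 30
  K = 67 − 33 = 34
  P = 29
  J = 65 − 6·30 + 5·34 − 3·29 = -32
Change in J: -32 − 133 = -165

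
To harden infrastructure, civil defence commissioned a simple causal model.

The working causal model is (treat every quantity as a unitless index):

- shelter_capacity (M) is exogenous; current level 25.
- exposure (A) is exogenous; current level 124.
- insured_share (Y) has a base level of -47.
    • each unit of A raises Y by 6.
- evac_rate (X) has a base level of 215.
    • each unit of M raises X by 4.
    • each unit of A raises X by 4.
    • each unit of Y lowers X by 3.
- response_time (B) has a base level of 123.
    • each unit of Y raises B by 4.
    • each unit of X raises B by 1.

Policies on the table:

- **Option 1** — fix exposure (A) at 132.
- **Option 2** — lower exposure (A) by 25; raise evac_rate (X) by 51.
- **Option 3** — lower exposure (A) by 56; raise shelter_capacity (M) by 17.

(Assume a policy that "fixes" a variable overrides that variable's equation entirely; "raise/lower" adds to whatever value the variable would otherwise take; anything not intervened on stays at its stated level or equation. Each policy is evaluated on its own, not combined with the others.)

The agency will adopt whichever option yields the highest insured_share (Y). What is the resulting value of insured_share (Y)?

745

Option 1 (A := 132):
  A = 132
  Y = -47 + 6·132 = 745
Option 2 (A − 25, X + 51):
  A = 124 − 25 = 99
  Y = -47 + 6·99 = 547
Option 3 (A − 56, M + 17):
  A = 124 − 56 = 68
  Y = -47 + 6·68 = 361
Comparing — Option 1: Y=745, Option 2: Y=547, Option 3: Y=361. Highest is 745 (Option 1).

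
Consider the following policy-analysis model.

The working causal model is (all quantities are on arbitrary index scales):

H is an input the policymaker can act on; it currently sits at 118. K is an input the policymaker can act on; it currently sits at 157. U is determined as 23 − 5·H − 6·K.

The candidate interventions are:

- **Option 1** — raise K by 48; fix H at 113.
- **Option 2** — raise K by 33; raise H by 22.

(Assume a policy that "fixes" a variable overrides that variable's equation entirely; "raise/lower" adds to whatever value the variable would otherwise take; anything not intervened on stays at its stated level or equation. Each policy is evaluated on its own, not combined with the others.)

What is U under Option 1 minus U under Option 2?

Option 1 (K + 48, H := 113):
  H = 113
  K = 157 + 48 = 205
  U = 23 − 5·113 − 6·205 = -1772
Option 2 (K + 33, H + 22):
  H = 118 + 22 = 140
  K = 157 + 33 = 190
  U = 23 − 5·140 − 6·190 = -1817
U: -1772 − (-1817) = 45

45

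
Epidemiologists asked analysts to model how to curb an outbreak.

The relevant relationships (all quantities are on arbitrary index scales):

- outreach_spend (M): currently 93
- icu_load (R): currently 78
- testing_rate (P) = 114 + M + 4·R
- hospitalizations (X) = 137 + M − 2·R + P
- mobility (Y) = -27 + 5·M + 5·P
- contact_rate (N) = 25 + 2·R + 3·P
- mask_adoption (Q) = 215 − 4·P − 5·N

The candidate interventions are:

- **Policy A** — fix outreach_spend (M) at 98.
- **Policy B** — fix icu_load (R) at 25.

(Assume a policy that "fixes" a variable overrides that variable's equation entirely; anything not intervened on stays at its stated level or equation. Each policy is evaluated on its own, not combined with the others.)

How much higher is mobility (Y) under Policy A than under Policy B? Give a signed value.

1110

Policy A (M := 98):
  M = 98
  R = 78
  P = 114 + 98 + 4·78 = 524
  Y = -27 + 5·98 + 5·524 = 3083
Policy B (R := 25):
  M = 93
  R = 25
  P = 114 + 93 + 4·25 = 307
  Y = -27 + 5·93 + 5·307 = 1973
Y: 3083 − 1973 = 1110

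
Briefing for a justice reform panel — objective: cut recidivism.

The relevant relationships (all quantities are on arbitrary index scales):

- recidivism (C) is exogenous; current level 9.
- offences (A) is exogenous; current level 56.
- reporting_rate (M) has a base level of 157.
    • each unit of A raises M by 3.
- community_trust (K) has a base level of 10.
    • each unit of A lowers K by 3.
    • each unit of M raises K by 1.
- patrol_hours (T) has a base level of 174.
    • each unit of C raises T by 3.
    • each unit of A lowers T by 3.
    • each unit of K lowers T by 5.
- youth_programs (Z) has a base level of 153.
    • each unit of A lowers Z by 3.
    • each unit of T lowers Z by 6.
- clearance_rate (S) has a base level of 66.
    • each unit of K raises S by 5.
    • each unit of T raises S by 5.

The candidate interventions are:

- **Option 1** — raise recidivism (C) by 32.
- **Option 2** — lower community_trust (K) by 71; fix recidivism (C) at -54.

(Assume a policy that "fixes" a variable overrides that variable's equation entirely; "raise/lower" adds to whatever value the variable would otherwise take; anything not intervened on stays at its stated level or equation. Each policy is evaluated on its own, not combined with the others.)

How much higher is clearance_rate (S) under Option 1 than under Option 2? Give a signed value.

5

Option 1 (C + 32):
  C = 9 + 32 = 41
  A = 56
  M = 157 + 3·56 = 325
  K = 10 − 3·56 + 325 = 167
  T = 174 + 3·41 − 3·56 − 5·167 = -706
  S = 66 + 5·167 + 5·(-706) = -2629
Option 2 (K − 71, C := -54):
  C = -54
  A = 56
  M = 157 + 3·56 = 325
  K = 10 − 3·56 + 325 (−71 from intervention) = 96
  T = 174 + 3·(-54) − 3·56 − 5·96 = -636
  S = 66 + 5·96 + 5·(-636) = -2634
S: -2629 − (-2634) = 5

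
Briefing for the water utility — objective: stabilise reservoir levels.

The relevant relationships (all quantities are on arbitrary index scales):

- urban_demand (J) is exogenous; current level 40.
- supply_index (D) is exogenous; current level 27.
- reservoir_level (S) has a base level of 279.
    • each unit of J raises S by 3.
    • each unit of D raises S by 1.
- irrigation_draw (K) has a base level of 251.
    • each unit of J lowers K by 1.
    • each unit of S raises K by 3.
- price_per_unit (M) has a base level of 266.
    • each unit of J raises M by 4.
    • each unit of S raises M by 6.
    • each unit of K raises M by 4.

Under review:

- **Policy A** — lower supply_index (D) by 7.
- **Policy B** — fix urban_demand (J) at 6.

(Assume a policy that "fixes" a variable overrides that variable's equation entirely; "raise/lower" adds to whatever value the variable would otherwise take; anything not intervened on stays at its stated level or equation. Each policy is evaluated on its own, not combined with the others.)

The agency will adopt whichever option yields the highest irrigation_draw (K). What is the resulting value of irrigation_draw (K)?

Policy A (D − 7):
  J = 40
  D = 27 − 7 = 20
  S = 279 + 3·40 + 20 = 419
  K = 251 − 40 + 3·419 = 1468
Policy B (J := 6):
  J = 6
  D = 27
  S = 279 + 3·6 + 27 = 324
  K = 251 − 6 + 3·324 = 1217
Comparing — Policy A: K=1468, Policy B: K=1217. Highest is 1468 (Policy A).

1468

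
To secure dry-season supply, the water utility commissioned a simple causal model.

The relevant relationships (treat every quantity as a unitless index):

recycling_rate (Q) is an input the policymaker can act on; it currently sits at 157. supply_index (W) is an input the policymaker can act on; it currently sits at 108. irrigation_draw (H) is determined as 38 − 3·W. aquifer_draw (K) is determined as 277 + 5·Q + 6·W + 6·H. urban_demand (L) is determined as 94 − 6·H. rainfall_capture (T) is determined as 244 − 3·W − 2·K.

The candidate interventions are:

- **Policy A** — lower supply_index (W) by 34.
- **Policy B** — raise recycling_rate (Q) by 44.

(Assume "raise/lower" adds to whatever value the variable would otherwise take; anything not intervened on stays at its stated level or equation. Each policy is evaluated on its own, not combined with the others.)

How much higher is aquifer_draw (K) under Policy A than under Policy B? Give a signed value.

Policy A (W − 34):
  Q = 157
  W = 108 − 34 = 74
  H = 38 − 3·74 = -184
  K = 277 + 5·157 + 6·74 + 6·(-184) = 402
Policy B (Q + 44):
  Q = 157 + 44 = 201
  W = 108
  H = 38 − 3·108 = -286
  K = 277 + 5·201 + 6·108 + 6·(-286) = 214
K: 402 − 214 = 188

188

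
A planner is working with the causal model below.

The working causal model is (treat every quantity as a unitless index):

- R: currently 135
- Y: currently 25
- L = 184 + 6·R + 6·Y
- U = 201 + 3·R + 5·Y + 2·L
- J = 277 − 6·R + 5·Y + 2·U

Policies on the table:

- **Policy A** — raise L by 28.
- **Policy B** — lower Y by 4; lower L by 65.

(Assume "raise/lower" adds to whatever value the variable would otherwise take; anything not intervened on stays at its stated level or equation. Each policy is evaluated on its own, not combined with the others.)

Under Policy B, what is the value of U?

Policy B (Y − 4, L − 65):
  R = 135
  Y = 25 − 4 = 21
  L = 184 + 6·135 + 6·21 (−65 from intervention) = 1055
  U = 201 + 3·135 + 5·21 + 2·1055 = 2821

2821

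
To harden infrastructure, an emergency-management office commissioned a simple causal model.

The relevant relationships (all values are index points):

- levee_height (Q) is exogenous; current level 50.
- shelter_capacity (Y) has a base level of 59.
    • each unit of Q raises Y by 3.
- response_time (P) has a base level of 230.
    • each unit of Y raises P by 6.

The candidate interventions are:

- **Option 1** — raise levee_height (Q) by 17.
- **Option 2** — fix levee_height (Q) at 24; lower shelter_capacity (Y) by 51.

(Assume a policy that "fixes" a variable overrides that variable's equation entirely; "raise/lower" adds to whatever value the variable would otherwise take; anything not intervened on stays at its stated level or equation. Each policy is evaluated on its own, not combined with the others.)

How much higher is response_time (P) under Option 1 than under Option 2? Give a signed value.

1080

Option 1 (Q + 17):
  Q = 50 + 17 = 67
  Y = 59 + 3·67 = 260
  P = 230 + 6·260 = 1790
Option 2 (Q := 24, Y − 51):
  Q = 24
  Y = 59 + 3·24 (−51 from intervention) = 80
  P = 230 + 6·80 = 710
P: 1790 − 710 = 1080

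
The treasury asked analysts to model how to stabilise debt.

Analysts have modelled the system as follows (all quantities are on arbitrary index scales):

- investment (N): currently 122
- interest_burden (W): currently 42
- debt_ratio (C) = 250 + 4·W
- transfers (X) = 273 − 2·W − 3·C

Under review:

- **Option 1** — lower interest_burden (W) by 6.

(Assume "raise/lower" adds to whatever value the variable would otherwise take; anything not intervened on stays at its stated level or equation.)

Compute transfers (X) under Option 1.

Option 1 (W − 6):
  W = 42 − 6 = 36
  C = 250 + 4·36 = 394
  X = 273 − 2·36 − 3·394 = -981

-981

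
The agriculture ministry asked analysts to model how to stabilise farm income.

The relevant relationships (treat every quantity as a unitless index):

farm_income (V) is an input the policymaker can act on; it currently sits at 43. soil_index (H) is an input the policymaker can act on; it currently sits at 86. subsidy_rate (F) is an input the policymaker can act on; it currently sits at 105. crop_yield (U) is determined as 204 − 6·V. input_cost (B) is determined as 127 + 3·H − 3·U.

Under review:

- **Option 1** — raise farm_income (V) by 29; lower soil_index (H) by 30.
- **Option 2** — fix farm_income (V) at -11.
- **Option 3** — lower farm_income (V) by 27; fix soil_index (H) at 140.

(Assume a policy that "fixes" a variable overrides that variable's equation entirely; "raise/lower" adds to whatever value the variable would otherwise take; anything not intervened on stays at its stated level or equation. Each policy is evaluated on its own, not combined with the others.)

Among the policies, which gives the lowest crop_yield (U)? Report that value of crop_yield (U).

Option 1 (V + 29, H − 30):
  V = 43 + 29 = 72
  U = 204 − 6·72 = -228
Option 2 (V := -11):
  V = -11
  U = 204 − 6·(-11) = 270
Option 3 (V − 27, H := 140):
  V = 43 − 27 = 16
  U = 204 − 6·16 = 108
Comparing — Option 1: U=-228, Option 2: U=270, Option 3: U=108. Lowest is -228 (Option 1).

-228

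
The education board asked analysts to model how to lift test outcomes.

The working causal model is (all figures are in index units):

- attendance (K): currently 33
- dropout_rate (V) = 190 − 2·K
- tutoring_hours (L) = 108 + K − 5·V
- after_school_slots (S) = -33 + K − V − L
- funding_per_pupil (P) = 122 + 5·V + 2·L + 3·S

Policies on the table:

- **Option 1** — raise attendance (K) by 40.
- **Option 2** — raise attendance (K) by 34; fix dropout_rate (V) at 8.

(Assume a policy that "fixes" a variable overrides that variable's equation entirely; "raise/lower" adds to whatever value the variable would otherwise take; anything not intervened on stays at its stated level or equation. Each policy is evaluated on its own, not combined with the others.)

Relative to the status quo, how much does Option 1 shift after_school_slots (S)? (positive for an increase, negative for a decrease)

Baseline:
  K = 33
  V = 190 − 2·33 = 124
  L = 108 + 33 − 5·124 = -479
  S = -33 + 33 − 124 − (-479) = 355
Option 1 (K + 40):
  K = 33 + 40 = 73
  V = 190 − 2·73 = 44
  L = 108 + 73 − 5·44 = -39
  S = -33 + 73 − 44 − (-39) = 35
Change in S: 35 − 355 = -320

-320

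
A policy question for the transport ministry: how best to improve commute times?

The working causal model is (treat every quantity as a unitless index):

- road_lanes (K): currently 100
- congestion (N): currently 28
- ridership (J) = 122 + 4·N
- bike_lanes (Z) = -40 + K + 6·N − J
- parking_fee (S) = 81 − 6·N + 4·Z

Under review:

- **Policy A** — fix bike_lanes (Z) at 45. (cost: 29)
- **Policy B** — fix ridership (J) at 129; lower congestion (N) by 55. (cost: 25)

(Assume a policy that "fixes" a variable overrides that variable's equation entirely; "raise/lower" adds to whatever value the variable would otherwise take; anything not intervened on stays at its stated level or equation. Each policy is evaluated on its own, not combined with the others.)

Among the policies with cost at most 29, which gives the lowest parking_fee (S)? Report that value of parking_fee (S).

Policy A (Z := 45):
  K = 100
  N = 28
  J = 122 + 4·28 = 234
  Z = 45
  S = 81 − 6·28 + 4·45 = 93
Policy B (J := 129, N − 55):
  K = 100
  N = 28 − 55 = -27
  J = 129
  Z = -40 + 100 + 6·(-27) − 129 = -231
  S = 81 − 6·(-27) + 4·(-231) = -681
Comparing — Policy A: S=93, Policy B: S=-681. Lowest is -681 (Policy B).

-681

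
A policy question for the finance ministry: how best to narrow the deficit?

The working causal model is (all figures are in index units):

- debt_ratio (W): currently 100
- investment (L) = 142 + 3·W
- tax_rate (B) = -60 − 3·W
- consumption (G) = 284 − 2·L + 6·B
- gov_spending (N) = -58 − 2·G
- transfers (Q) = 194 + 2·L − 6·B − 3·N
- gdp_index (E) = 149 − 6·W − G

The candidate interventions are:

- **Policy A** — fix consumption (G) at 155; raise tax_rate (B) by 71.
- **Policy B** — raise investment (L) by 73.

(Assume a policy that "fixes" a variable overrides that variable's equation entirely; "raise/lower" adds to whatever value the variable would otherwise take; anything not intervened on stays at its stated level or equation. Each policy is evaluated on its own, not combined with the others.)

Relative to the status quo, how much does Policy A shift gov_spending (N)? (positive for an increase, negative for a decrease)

Baseline:
  W = 100
  L = 142 + 3·100 = 442
  B = -60 − 3·100 = -360
  G = 284 − 2·442 + 6·(-360) = -2760
  N = -58 − 2·(-2760) = 5462
Policy A (G := 155, B + 71):
  W = 100
  L = 142 + 3·100 = 442
  B = -60 − 3·100 (+71 from intervention) = -289
  G = 155
  N = -58 − 2·155 = -368
Change in N: -368 − 5462 = -5830

-5830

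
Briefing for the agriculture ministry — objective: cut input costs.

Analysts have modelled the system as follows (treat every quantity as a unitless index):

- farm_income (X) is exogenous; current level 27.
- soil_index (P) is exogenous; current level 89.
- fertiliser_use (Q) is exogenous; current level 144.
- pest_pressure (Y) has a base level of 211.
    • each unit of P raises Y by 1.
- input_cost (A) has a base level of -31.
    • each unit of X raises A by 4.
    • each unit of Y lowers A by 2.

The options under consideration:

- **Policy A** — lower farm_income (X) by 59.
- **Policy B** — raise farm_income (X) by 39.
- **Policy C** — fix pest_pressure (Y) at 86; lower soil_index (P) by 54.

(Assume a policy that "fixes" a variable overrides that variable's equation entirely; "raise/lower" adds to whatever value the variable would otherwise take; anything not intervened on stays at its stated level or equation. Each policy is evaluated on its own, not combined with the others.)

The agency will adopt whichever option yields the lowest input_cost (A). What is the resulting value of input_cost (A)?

-759

Policy A (X − 59):
  X = 27 − 59 = -32
  P = 89
  Y = 211 + 89 = 300
  A = -31 + 4·(-32) − 2·300 = -759
Policy B (X + 39):
  X = 27 + 39 = 66
  P = 89
  Y = 211 + 89 = 300
  A = -31 + 4·66 − 2·300 = -367
Policy C (Y := 86, P − 54):
  X = 27
  P = 89 − 54 = 35
  Y = 86
  A = -31 + 4·27 − 2·86 = -95
Comparing — Policy A: A=-759, Policy B: A=-367, Policy C: A=-95. Lowest is -759 (Policy A).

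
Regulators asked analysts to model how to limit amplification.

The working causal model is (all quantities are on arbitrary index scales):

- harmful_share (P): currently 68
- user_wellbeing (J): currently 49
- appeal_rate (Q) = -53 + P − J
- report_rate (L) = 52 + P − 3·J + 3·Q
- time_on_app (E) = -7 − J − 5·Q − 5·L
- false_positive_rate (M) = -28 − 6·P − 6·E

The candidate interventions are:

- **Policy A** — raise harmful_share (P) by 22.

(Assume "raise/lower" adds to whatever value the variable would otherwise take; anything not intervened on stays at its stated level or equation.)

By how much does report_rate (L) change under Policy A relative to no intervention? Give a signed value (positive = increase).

Baseline:
  P = 68
  J = 49
  Q = -53 + 68 − 49 = -34
  L = 52 + 68 − 3·49 + 3·(-34) = -129
Policy A (P + 22):
  P = 68 + 22 = 90
  J = 49
  Q = -53 + 90 − 49 = -12
  L = 52 + 90 − 3·49 + 3·(-12) = -41
Change in L: -41 − (-129) = 88

88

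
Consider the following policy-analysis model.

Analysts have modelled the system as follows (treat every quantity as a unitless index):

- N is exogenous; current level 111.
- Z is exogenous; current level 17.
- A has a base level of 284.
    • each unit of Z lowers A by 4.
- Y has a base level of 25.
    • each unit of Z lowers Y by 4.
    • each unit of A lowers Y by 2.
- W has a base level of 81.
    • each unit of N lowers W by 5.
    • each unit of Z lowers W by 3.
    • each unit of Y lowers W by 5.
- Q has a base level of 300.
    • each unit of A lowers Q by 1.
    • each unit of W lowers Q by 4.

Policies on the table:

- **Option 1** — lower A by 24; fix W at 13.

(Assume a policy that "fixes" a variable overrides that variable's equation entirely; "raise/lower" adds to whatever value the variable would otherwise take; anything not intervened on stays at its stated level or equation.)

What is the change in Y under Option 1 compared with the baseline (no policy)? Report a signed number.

Baseline:
  Z = 17
  A = 284 − 4·17 = 216
  Y = 25 − 4·17 − 2·216 = -475
Option 1 (A − 24, W := 13):
  Z = 17
  A = 284 − 4·17 (−24 from intervention) = 192
  Y = 25 − 4·17 − 2·192 = -427
Change in Y: -427 − (-475) = 48

48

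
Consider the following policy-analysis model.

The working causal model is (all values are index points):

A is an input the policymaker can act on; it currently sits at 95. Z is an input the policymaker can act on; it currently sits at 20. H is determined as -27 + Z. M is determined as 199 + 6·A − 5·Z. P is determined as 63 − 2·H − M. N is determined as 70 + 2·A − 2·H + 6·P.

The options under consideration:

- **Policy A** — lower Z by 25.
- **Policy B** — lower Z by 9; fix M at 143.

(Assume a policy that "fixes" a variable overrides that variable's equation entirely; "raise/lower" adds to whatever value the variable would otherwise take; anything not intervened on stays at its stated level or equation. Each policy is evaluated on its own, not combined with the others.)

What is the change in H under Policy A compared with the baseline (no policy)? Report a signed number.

-25

Baseline:
  Z = 20
  H = -27 + 20 = -7
Policy A (Z − 25):
  Z = 20 − 25 = -5
  H = -27 + (-5) = -32
Change in H: -32 − (-7) = -25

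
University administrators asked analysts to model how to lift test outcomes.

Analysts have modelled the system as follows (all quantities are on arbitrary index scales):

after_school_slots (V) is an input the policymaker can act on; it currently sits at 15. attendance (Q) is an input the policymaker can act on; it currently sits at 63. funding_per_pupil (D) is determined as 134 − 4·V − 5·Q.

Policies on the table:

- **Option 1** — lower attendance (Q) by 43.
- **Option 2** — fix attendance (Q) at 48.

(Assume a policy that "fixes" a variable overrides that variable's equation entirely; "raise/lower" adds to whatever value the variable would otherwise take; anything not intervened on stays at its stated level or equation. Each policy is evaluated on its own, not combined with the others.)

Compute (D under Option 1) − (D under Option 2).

140

Option 1 (Q − 43):
  V = 15
  Q = 63 − 43 = 20
  D = 134 − 4·15 − 5·20 = -26
Option 2 (Q := 48):
  V = 15
  Q = 48
  D = 134 − 4·15 − 5·48 = -166
D: -26 − (-166) = 140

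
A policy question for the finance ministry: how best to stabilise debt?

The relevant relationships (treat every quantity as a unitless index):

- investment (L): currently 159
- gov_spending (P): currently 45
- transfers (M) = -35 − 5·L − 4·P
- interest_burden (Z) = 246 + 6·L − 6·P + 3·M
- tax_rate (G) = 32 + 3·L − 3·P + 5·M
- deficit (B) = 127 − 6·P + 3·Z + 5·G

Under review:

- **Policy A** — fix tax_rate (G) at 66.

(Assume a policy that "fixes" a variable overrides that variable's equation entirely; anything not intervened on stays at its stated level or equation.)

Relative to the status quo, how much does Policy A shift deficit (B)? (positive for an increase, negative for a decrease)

Baseline:
  L = 159
  P = 45
  M = -35 − 5·159 − 4·45 = -1010
  Z = 246 + 6·159 − 6·45 + 3·(-1010) = -2100
  G = 32 + 3·159 − 3·45 + 5·(-1010) = -4676
  B = 127 − 6·45 + 3·(-2100) + 5·(-4676) = -29823
Policy A (G := 66):
  L = 159
  P = 45
  M = -35 − 5·159 − 4·45 = -1010
  Z = 246 + 6·159 − 6·45 + 3·(-1010) = -2100
  G = 66
  B = 127 − 6·45 + 3·(-2100) + 5·66 = -6113
Change in B: -6113 − (-29823) = 23710

23710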